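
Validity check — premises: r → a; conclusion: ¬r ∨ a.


This matches the form of material implication: the conclusion follows in every model of the premises.

Valid.


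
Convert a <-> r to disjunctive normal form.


Step 1: a ↔ r is true exactly when both agree: (a ∧ r) ∨ (¬a ∧ ¬r).

(a AND r) OR ((NOT a) AND (NOT r))


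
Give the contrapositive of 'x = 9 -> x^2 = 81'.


The contrapositive of (P → Q) is (¬Q → ¬P); it is logically equivalent to the original.
Here P = 'x = 9' and Q = 'x^2 = 81'.

If not (x^2 = 81), then not (x = 9).


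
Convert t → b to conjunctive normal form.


Step 1: Rewrite t → b as ¬t ∨ b.

(¬t) ∨ b


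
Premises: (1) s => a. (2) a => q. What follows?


Hypothetical syllogism: from (P → Q) and (Q → R), infer (P → R).
Chain the two implications through the shared middle term 'a'.

s => q


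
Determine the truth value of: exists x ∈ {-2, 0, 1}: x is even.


Evaluate the predicate on each element: -2:True, 0:True, 1:False.
Witness x = -2 satisfies the predicate.

True


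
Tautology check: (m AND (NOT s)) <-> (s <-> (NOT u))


Build the truth table over {m, s, u}:
m | s | u | φ
-------------
F | F | F | T
T | F | F | F
F | T | F | F
T | T | F | F
F | F | T | F
T | F | T | T
F | T | T | T
T | T | T | T
Counterexample at row 2: with m=T, s=F, u=F, the formula is F.

No, it is not a tautology.


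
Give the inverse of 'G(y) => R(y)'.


The inverse of (P → Q) is (¬P → ¬Q). It is equivalent to the converse, not to the original.
Here P = 'G(y)' and Q = 'R(y)'.

If not (G(y)), then not (R(y)).


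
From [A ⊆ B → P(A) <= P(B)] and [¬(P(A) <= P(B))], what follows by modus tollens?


Modus tollens: from (P → Q) and ¬Q, infer ¬P.
Q = 'P(A) <= P(B)' is denied; since P → Q, P must also fail.

Not (A ⊆ B).


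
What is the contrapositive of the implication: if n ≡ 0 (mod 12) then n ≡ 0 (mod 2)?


The contrapositive of (P → Q) is (¬Q → ¬P); it is logically equivalent to the original.
Here P = 'n ≡ 0 (mod 12)' and Q = 'n ≡ 0 (mod 2)'.

If not (n ≡ 0 (mod 2)), then not (n ≡ 0 (mod 12)).


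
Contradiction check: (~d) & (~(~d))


Truth table over {d}:
d | φ
-----
False | False
True | False
Every row is false.

Yes, it is a contradiction.


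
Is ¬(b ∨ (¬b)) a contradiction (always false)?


Truth table over {b}:
b | φ
-----
F | F
T | F
Every row is false.

Yes, it is a contradiction.


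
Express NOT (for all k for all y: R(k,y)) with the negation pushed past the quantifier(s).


Negation flips each quantifier (∀↔∃) and negates the inner predicate.
¬(for all k for all y: φ) = there exists k there exists y: ¬φ.

there exists k there exists y: NOT(R(k,y))


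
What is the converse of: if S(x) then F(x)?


The converse of (P → Q) is (Q → P). It is not in general equivalent to the original.
Here P = 'S(x)' and Q = 'F(x)'.

If F(x), then S(x).


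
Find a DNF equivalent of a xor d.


Step 1: a ⊕ d is true exactly when they disagree: (a ∧ ¬d) ∨ (¬a ∧ d).

(a & (~d)) | ((~a) & d)


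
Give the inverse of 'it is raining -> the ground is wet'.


The inverse of (P → Q) is (¬P → ¬Q). It is equivalent to the converse, not to the original.
Here P = 'it is raining' and Q = 'the ground is wet'.

If not (it is raining), then not (the ground is wet).


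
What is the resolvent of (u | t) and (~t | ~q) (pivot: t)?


The clauses contain complementary literals t and ~t.
Resolution eliminates this pair and disjoins the remaining literals (merging duplicates).

(u | ~q)


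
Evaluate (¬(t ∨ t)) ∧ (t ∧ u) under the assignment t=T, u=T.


Substitute t=T, u=T:
t ∨ t = T ∨ T = T
¬(t ∨ t) = F
t ∧ u = T ∧ T = T
(¬(t ∨ t)) ∧ (t ∧ u) = F ∧ T = F

F


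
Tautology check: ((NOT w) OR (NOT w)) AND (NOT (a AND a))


Build the truth table over {a, w}:
a | w | φ
---------
F | F | T
T | F | F
F | T | F
T | T | F
Counterexample at row 2: with a=T, w=F, the formula is F.

No, it is not a tautology.


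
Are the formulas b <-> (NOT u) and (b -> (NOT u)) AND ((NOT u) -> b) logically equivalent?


Compare truth tables:
b | u | φ | ψ
-------------
F | F | F | F
T | F | T | T
F | T | T | T
T | T | F | F
The columns φ and ψ agree on every row.

Yes, they are logically equivalent.


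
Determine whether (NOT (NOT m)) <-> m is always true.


Build the truth table over {m}:
m | φ
-----
F | T
T | T
Every row evaluates to true.

Yes, it is a tautology.


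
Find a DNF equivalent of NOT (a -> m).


Step 1: Rewrite implication then negate: ¬(¬a ∨ m) = a ∧ ¬m.

a AND (NOT m)


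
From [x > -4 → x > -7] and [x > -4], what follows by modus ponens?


Modus ponens: from (P → Q) and P, infer Q.
P = 'x > -4' is asserted, and P → Q holds, so Q follows.

x > -7.


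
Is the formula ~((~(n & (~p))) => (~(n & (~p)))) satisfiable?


Check all 4 assignments over {n, p}:
n | p | φ
---------
False | False | False
True | False | False
False | True | False
True | True | False
No assignment makes the formula true.

Unsatisfiable.


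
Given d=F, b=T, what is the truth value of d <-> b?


Biconditional is true when both operands have the same truth value.
Substitute: d=F, b=T.
F <-> T evaluates to F.

F


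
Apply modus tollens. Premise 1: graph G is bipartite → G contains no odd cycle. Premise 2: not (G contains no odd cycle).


Modus tollens: from (P → Q) and ¬Q, infer ¬P.
Q = 'G contains no odd cycle' is denied; since P → Q, P must also fail.

Not (graph G is bipartite).


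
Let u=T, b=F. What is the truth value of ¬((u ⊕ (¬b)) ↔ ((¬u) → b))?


Substitute u=T, b=F:
¬b = T
u ⊕ (¬b) = T ⊕ T = F
¬u = F
(¬u) → b = F → F = T
(u ⊕ (¬b)) ↔ ((¬u) → b) = F ↔ T = F
¬((u ⊕ (¬b)) ↔ ((¬u) → b)) = T

T


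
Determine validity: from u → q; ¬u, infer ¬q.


This is denying the antecedent (fallacy). There exist truth assignments where the premises are all true but the conclusion is false.

Invalid.


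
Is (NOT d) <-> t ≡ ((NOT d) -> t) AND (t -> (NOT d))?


Compare truth tables:
d | t | φ | ψ
-------------
F | F | F | F
T | F | T | T
F | T | T | T
T | T | F | F
The columns φ and ψ agree on every row.

Yes, they are logically equivalent.


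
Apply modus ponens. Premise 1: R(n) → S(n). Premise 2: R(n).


Modus ponens: from (P → Q) and P, infer Q.
P = 'R(n)' is asserted, and P → Q holds, so Q follows.

S(n).


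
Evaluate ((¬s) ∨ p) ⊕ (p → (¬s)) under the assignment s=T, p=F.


Substitute s=T, p=F:
¬s = F
(¬s) ∨ p = F ∨ F = F
¬s = F
p → (¬s) = F → F = T
((¬s) ∨ p) ⊕ (p → (¬s)) = F ⊕ T = T

T


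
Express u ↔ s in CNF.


Step 1: Rewrite u ↔ s as (u → s) ∧ (s → u).
Step 2: Rewrite each implication as a disjunction.

((¬u) ∨ s) ∧ ((¬s) ∨ u)


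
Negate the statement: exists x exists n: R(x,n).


Negation flips each quantifier (∀↔∃) and negates the inner predicate.
¬(exists x exists n: φ) = forall x forall n: ¬φ.

forall x forall n: ~(R(x,n))


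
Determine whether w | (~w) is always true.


Build the truth table over {w}:
w | φ
-----
False | True
True | True
Every row evaluates to true.

Yes, it is a tautology.


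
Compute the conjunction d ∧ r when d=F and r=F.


Conjunction is true only when both operands are true.
Substitute: d=F, r=F.
F ∧ F evaluates to F.

F


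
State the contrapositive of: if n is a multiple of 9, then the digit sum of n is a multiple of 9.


The contrapositive of (P → Q) is (¬Q → ¬P); it is logically equivalent to the original.
Here P = 'n is a multiple of 9' and Q = 'the digit sum of n is a multiple of 9'.

If not (the digit sum of n is a multiple of 9), then not (n is a multiple of 9).


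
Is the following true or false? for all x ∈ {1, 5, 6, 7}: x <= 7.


Evaluate the predicate on each element: 1:T, 5:T, 6:T, 7:T.
Every element satisfies the predicate.

T


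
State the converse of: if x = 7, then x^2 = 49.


The converse of (P → Q) is (Q → P). It is not in general equivalent to the original.
Here P = 'x = 7' and Q = 'x^2 = 49'.

If x^2 = 49, then x = 7.


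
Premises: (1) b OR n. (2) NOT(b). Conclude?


Disjunctive syllogism: from (P ∨ Q) and ¬P, infer Q.
One disjunct, 'b', is ruled out; the other must hold.

n


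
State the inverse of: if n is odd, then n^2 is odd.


The inverse of (P → Q) is (¬P → ¬Q). It is equivalent to the converse, not to the original.
Here P = 'n is odd' and Q = 'n^2 is odd'.

If not (n is odd), then not (n^2 is odd).


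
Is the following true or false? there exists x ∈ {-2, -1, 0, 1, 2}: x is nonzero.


Evaluate the predicate on each element: -2:T, -1:T, 0:F, 1:T, 2:T.
Witness x = -2 satisfies the predicate.

T


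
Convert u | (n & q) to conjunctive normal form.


Step 1: Distribute ∨ over ∧: u ∨ (n ∧ q) = (u ∨ n) ∧ (u ∨ q).

(u | n) & (u | q)


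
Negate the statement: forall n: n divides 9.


¬(forall x: φ) = exists x: ¬φ, and ¬(exists x: φ) = forall x: ¬φ.
Apply to the universal statement.

exists n: ~(n divides 9)


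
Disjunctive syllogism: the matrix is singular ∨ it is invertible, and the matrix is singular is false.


Disjunctive syllogism: from (P ∨ Q) and ¬P, infer Q.
One disjunct, 'the matrix is singular', is ruled out; the other must hold.

it is invertible


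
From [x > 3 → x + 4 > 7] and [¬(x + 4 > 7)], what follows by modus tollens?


Modus tollens: from (P → Q) and ¬Q, infer ¬P.
Q = 'x + 4 > 7' is denied; since P → Q, P must also fail.

Not (x > 3).


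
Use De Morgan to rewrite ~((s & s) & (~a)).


De Morgan: the negation of a conjunction is the disjunction of the negations.
Distribute ~ across &, flipping it to |, and negate each literal.

((~s) | (~s)) | a


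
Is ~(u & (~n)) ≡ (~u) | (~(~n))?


Compare truth tables:
n | u | φ | ψ
-------------
False | False | True | True
True | False | True | True
False | True | False | False
True | True | True | True
The columns φ and ψ agree on every row.

Yes, they are logically equivalent.


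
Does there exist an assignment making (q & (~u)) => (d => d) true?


Search for a satisfying assignment over {d, q, u}.
Try d=False, q=False, u=False: the formula evaluates to True.
A satisfying assignment exists.

Satisfiable.


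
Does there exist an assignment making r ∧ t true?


Search for a satisfying assignment over {r, t}.
Try r=T, t=T: the formula evaluates to T.
A satisfying assignment exists.

Satisfiable.


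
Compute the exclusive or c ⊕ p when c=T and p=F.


Exclusive or is true when exactly one operand is true.
Substitute: c=T, p=F.
T ⊕ F evaluates to T.

T


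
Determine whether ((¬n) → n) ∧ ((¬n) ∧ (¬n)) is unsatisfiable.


Truth table over {n}:
n | φ
-----
F | F
T | F
Every row is false.

Yes, it is a contradiction.


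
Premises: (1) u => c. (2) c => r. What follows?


Hypothetical syllogism: from (P → Q) and (Q → R), infer (P → R).
Chain the two implications through the shared middle term 'c'.

u => r


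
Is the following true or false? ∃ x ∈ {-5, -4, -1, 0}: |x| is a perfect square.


Evaluate the predicate on each element: -5:F, -4:T, -1:T, 0:T.
Witness x = -4 satisfies the predicate.

T


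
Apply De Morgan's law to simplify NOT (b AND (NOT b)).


De Morgan: the negation of a conjunction is the disjunction of the negations.
Distribute NOT across AND, flipping it to OR, and negate each literal.

(NOT b) OR b


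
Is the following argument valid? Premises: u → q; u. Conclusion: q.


This matches the form of modus ponens: the conclusion follows in every model of the premises.

Valid.


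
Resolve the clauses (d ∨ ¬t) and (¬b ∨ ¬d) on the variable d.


The clauses contain complementary literals d and ¬d.
Resolution eliminates this pair and disjoins the remaining literals (merging duplicates).

(¬t ∨ ¬b)


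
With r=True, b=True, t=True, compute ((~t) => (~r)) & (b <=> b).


Substitute r=True, b=True, t=True:
~t = False
~r = False
(~t) => (~r) = False => False = True
b <=> b = True <=> True = True
((~t) => (~r)) & (b <=> b) = True & True = True

True


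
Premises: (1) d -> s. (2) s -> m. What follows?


Hypothetical syllogism: from (P → Q) and (Q → R), infer (P → R).
Chain the two implications through the shared middle term 's'.

d -> m


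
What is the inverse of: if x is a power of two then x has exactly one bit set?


The inverse of (P → Q) is (¬P → ¬Q). It is equivalent to the converse, not to the original.
Here P = 'x is a power of two' and Q = 'x has exactly one bit set'.

If not (x is a power of two), then not (x has exactly one bit set).


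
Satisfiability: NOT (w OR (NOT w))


Check all 2 assignments over {w}:
w | φ
-----
F | F
T | F
No assignment makes the formula true.

Unsatisfiable.


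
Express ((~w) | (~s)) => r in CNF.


Step 1: Rewrite as ¬((¬w) ∨ (¬s)) ∨ r = (¬(¬w) ∧ ¬(¬s)) ∨ r.
Step 2: Distribute ∨ over ∧.
Step 3: Eliminate any double negations (¬¬X = X).

(w | r) & (s | r)


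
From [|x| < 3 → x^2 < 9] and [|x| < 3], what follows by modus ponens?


Modus ponens: from (P → Q) and P, infer Q.
P = '|x| < 3' is asserted, and P → Q holds, so Q follows.

x^2 < 9.


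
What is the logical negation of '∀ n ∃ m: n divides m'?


Negation flips each quantifier (∀↔∃) and negates the inner predicate.
¬(∀ n ∃ m: φ) = ∃ n ∀ m: ¬φ.

∃ n ∀ m: ¬(n divides m)


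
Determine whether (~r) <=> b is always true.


Build the truth table over {b, r}:
b | r | φ
---------
False | False | False
True | False | True
False | True | True
True | True | False
Counterexample at row 1: with b=False, r=False, the formula is False.

No, it is not a tautology.


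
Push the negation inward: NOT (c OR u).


De Morgan: the negation of a disjunction is the conjunction of the negations.
Distribute NOT across OR, flipping it to AND, and negate each literal.

(NOT c) AND (NOT u)


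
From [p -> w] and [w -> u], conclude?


Hypothetical syllogism: from (P → Q) and (Q → R), infer (P → R).
Chain the two implications through the shared middle term 'w'.

p -> u


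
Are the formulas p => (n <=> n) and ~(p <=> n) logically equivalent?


Compare truth tables:
n | p | φ | ψ
-------------
False | False | True | False
True | False | True | True
False | True | True | True
True | True | True | False
They differ at row 1 (n=False, p=False): φ=True but ψ=False.

No, they are not logically equivalent.


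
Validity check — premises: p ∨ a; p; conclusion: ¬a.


This is affirming a disjunct (fallacy). There exist truth assignments where the premises are all true but the conclusion is false.

Invalid.


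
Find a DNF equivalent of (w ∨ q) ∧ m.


Step 1: Distribute ∧ over ∨: (w ∨ q) ∧ m = (w ∧ m) ∨ (q ∧ m).

(w ∧ m) ∨ (q ∧ m)


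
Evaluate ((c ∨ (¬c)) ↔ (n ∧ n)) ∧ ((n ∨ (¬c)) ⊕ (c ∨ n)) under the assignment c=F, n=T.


Substitute c=F, n=T:
¬c = T
c ∨ (¬c) = F ∨ T = T
n ∧ n = T ∧ T = T
(c ∨ (¬c)) ↔ (n ∧ n) = T ↔ T = T
¬c = T
n ∨ (¬c) = T ∨ T = T
c ∨ n = F ∨ T = T
(n ∨ (¬c)) ⊕ (c ∨ n) = T ⊕ T = F
((c ∨ (¬c)) ↔ (n ∧ n)) ∧ ((n ∨ (¬c)) ⊕ (c ∨ n)) = T ∧ F = F

F


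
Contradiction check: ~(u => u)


Truth table over {u}:
u | φ
-----
False | False
True | False
Every row is false.

Yes, it is a contradiction.


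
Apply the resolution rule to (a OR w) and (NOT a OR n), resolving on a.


The clauses contain complementary literals a and NOTa.
Resolution eliminates this pair and disjoins the remaining literals (merging duplicates).

(w OR n)


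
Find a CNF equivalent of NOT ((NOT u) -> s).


Step 1: Rewrite (¬u) → s as ¬(¬u) ∨ s.
Step 2: Negate: ¬(¬(¬u) ∨ s) = (¬u) ∧ ¬s (De Morgan + double negation).

(NOT u) AND (NOT s)


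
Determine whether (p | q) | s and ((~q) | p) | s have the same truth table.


Compare truth tables:
p | q | s | φ | ψ
-----------------
False | False | False | False | True
True | False | False | True | True
False | True | False | True | False
True | True | False | True | True
False | False | True | True | True
True | False | True | True | True
False | True | True | True | True
True | True | True | True | True
They differ at row 1 (p=False, q=False, s=False): φ=False but ψ=True.

No, they are not logically equivalent.


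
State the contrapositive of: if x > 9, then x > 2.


The contrapositive of (P → Q) is (¬Q → ¬P); it is logically equivalent to the original.
Here P = 'x > 9' and Q = 'x > 2'.

If not (x > 2), then not (x > 9).


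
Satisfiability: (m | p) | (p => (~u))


Search for a satisfying assignment over {m, p, u}.
Try m=False, p=False, u=False: the formula evaluates to True.
A satisfying assignment exists.

Satisfiable.


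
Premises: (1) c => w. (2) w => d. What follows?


Hypothetical syllogism: from (P → Q) and (Q → R), infer (P → R).
Chain the two implications through the shared middle term 'w'.

c => d


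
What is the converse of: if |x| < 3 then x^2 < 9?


The converse of (P → Q) is (Q → P). It is not in general equivalent to the original.
Here P = '|x| < 3' and Q = 'x^2 < 9'.

If x^2 < 9, then |x| < 3.


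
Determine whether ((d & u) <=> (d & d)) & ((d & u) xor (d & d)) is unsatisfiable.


Truth table over {d, u}:
d | u | φ
---------
False | False | False
True | False | False
False | True | False
True | True | False
Every row is false.

Yes, it is a contradiction.


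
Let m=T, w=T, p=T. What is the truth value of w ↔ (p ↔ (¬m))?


Substitute m=T, w=T, p=T:
¬m = F
p ↔ (¬m) = T ↔ F = F
w ↔ (p ↔ (¬m)) = T ↔ F = F

F


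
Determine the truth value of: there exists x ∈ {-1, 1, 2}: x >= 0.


Evaluate the predicate on each element: -1:F, 1:T, 2:T.
Witness x = 1 satisfies the predicate.

T


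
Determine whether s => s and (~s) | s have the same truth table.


Compare truth tables:
s | φ | ψ
---------
False | True | True
True | True | True
The columns φ and ψ agree on every row.

Yes, they are logically equivalent.


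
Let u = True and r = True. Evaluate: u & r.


Conjunction is true only when both operands are true.
Substitute: u=True, r=True.
True & True evaluates to True.

True


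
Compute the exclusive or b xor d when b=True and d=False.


Exclusive or is true when exactly one operand is true.
Substitute: b=True, d=False.
True xor False evaluates to True.

True


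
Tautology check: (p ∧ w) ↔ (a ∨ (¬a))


Build the truth table over {a, p, w}:
a | p | w | φ
-------------
F | F | F | F
T | F | F | F
F | T | F | F
T | T | F | F
F | F | T | F
T | F | T | F
F | T | T | T
T | T | T | T
Counterexample at row 1: with a=F, p=F, w=F, the formula is F.

No, it is not a tautology.


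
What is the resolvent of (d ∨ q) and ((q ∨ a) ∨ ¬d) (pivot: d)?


The clauses contain complementary literals d and ¬d.
Resolution eliminates this pair and disjoins the remaining literals (merging duplicates).

(q ∨ a)


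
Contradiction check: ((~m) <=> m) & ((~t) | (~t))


Truth table over {m, t}:
m | t | φ
---------
False | False | False
True | False | False
False | True | False
True | True | False
Every row is false.

Yes, it is a contradiction.


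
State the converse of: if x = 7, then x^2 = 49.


The converse of (P → Q) is (Q → P). It is not in general equivalent to the original.
Here P = 'x = 7' and Q = 'x^2 = 49'.

If x^2 = 49, then x = 7.


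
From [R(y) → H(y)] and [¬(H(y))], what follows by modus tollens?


Modus tollens: from (P → Q) and ¬Q, infer ¬P.
Q = 'H(y)' is denied; since P → Q, P must also fail.

Not (R(y)).


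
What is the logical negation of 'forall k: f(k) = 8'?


¬(forall x: φ) = exists x: ¬φ, and ¬(exists x: φ) = forall x: ¬φ.
Apply to the universal statement.

exists k: ~(f(k) = 8)


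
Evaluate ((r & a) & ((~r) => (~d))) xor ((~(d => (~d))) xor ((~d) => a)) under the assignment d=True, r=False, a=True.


Substitute d=True, r=False, a=True:
… (earlier sub-steps elided)
~d = False
(~r) => (~d) = True => False = False
(r & a) & ((~r) => (~d)) = False & False = False
~d = False
d => (~d) = True => False = False
~(d => (~d)) = True
~d = False
(~d) => a = False => True = True
(~(d => (~d))) xor ((~d) => a) = True xor True = False
((r & a) & ((~r) => (~d))) xor ((~(d => (~d))) xor ((~d) => a)) = False xor False = False

False


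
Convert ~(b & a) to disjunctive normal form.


Step 1: Apply De Morgan: ¬(b ∧ a) = ¬b ∨ ¬a.

(~b) | (~a)


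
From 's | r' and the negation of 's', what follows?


Disjunctive syllogism: from (P ∨ Q) and ¬P, infer Q.
One disjunct, 's', is ruled out; the other must hold.

r


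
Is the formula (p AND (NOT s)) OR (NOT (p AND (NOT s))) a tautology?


Build the truth table over {p, s}:
p | s | φ
---------
F | F | T
T | F | T
F | T | T
T | T | T
Every row evaluates to true.

Yes, it is a tautology.


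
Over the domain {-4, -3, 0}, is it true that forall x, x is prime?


Evaluate the predicate on each element: -4:False, -3:False, 0:False.
Counterexample x = -4 fails the predicate.

False


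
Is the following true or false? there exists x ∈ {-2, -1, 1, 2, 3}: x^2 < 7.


Evaluate the predicate on each element: -2:T, -1:T, 1:T, 2:T, 3:F.
Witness x = -2 satisfies the predicate.

T


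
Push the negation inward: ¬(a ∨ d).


De Morgan: the negation of a disjunction is the conjunction of the negations.
Distribute ¬ across ∨, flipping it to ∧, and negate each literal.

(¬a) ∧ (¬d)


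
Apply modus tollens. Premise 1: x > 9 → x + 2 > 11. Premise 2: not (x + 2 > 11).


Modus tollens: from (P → Q) and ¬Q, infer ¬P.
Q = 'x + 2 > 11' is denied; since P → Q, P must also fail.

Not (x > 9).


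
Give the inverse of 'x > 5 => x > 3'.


The inverse of (P → Q) is (¬P → ¬Q). It is equivalent to the converse, not to the original.
Here P = 'x > 5' and Q = 'x > 3'.

If not (x > 5), then not (x > 3).


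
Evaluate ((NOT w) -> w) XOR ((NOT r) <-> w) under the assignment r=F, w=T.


Substitute r=F, w=T:
NOT w = F
(NOT w) -> w = F -> T = T
NOT r = T
(NOT r) <-> w = T <-> T = T
((NOT w) -> w) XOR ((NOT r) <-> w) = T XOR T = F

F


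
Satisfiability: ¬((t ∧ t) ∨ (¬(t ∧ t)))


Check all 2 assignments over {t}:
t | φ
-----
F | F
T | F
No assignment makes the formula true.

Unsatisfiable.


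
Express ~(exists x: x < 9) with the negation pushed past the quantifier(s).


¬(forall x: φ) = exists x: ¬φ, and ¬(exists x: φ) = forall x: ¬φ.
Apply to the existential statement.

forall x: ~(x < 9)


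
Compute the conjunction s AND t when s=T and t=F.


Conjunction is true only when both operands are true.
Substitute: s=T, t=F.
T AND F evaluates to F.

F


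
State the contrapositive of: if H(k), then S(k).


The contrapositive of (P → Q) is (¬Q → ¬P); it is logically equivalent to the original.
Here P = 'H(k)' and Q = 'S(k)'.

If not (S(k)), then not (H(k)).


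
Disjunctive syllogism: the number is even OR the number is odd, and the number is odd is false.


Disjunctive syllogism: from (P ∨ Q) and ¬P, infer Q.
One disjunct, 'the number is odd', is ruled out; the other must hold.

the number is even


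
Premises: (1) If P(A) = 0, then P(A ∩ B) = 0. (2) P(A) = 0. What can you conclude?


Modus ponens: from (P → Q) and P, infer Q.
P = 'P(A) = 0' is asserted, and P → Q holds, so Q follows.

P(A ∩ B) = 0.


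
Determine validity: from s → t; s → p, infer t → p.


This is (no valid rule). There exist truth assignments where the premises are all true but the conclusion is false.

Invalid.


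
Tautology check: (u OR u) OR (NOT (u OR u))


Build the truth table over {u}:
u | φ
-----
F | T
T | T
Every row evaluates to true.

Yes, it is a tautology.


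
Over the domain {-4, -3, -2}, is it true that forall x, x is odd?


Evaluate the predicate on each element: -4:False, -3:True, -2:False.
Counterexample x = -4 fails the predicate.

False


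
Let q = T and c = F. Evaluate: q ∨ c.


Disjunction is false only when both operands are false.
Substitute: q=T, c=F.
T ∨ F evaluates to T.

T


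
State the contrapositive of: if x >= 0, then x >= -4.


The contrapositive of (P → Q) is (¬Q → ¬P); it is logically equivalent to the original.
Here P = 'x >= 0' and Q = 'x >= -4'.

If not (x >= -4), then not (x >= 0).


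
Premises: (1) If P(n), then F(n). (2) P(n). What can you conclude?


Modus ponens: from (P → Q) and P, infer Q.
P = 'P(n)' is asserted, and P → Q holds, so Q follows.

F(n).


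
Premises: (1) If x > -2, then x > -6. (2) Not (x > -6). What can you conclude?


Modus tollens: from (P → Q) and ¬Q, infer ¬P.
Q = 'x > -6' is denied; since P → Q, P must also fail.

Not (x > -2).


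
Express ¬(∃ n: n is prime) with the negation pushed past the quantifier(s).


¬(∀ x: φ) = ∃ x: ¬φ, and ¬(∃ x: φ) = ∀ x: ¬φ.
Apply to the existential statement.

∀ n: ¬(n is prime)


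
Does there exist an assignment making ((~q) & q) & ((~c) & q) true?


Check all 4 assignments over {c, q}:
c | q | φ
---------
False | False | False
True | False | False
False | True | False
True | True | False
No assignment makes the formula true.

Unsatisfiable.


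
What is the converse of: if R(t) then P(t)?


The converse of (P → Q) is (Q → P). It is not in general equivalent to the original.
Here P = 'R(t)' and Q = 'P(t)'.

If P(t), then R(t).


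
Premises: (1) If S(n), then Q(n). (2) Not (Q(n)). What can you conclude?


Modus tollens: from (P → Q) and ¬Q, infer ¬P.
Q = 'Q(n)' is denied; since P → Q, P must also fail.

Not (S(n)).


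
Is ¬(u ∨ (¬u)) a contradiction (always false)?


Truth table over {u}:
u | φ
-----
F | F
T | F
Every row is false.

Yes, it is a contradiction.


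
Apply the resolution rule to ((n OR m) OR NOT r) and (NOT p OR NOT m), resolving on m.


The clauses contain complementary literals m and NOTm.
Resolution eliminates this pair and disjoins the remaining literals (merging duplicates).

((n OR NOT r) OR NOT p)


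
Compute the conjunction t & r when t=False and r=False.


Conjunction is true only when both operands are true.
Substitute: t=False, r=False.
False & False evaluates to False.

False


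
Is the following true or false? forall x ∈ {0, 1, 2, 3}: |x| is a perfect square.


Evaluate the predicate on each element: 0:True, 1:True, 2:False, 3:False.
Counterexample x = 2 fails the predicate.

False


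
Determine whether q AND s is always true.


Build the truth table over {q, s}:
q | s | φ
---------
F | F | F
T | F | F
F | T | F
T | T | T
Counterexample at row 1: with q=F, s=F, the formula is F.

No, it is not a tautology.


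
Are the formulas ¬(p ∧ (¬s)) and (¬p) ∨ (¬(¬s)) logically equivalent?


Compare truth tables:
p | s | φ | ψ
-------------
F | F | T | T
T | F | F | F
F | T | T | T
T | T | T | T
The columns φ and ψ agree on every row.

Yes, they are logically equivalent.


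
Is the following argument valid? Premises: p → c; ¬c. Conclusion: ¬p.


This matches the form of modus tollens: the conclusion follows in every model of the premises.

Valid.


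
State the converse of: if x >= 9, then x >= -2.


The converse of (P → Q) is (Q → P). It is not in general equivalent to the original.
Here P = 'x >= 9' and Q = 'x >= -2'.

If x >= -2, then x >= 9.


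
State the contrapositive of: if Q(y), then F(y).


The contrapositive of (P → Q) is (¬Q → ¬P); it is logically equivalent to the original.
Here P = 'Q(y)' and Q = 'F(y)'.

If not (F(y)), then not (Q(y)).


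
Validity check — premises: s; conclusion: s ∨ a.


This matches the form of disjunction introduction: the conclusion follows in every model of the premises.

Valid.


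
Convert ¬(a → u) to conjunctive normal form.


Step 1: Rewrite a → u as ¬a ∨ u.
Step 2: Negate: ¬(¬a ∨ u) = a ∧ ¬u (De Morgan + double negation).

a ∧ (¬u)


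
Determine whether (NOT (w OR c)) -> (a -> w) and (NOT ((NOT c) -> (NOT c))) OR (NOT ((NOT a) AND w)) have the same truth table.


Compare truth tables:
a | c | w | φ | ψ
-----------------
F | F | F | T | T
T | F | F | F | T
F | T | F | T | T
T | T | F | T | T
F | F | T | T | F
T | F | T | T | T
F | T | T | T | F
T | T | T | T | T
They differ at row 2 (a=T, c=F, w=F): φ=F but ψ=T.

No, they are not logically equivalent.


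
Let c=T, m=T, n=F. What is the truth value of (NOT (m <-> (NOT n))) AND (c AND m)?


Substitute c=T, m=T, n=F:
NOT n = T
m <-> (NOT n) = T <-> T = T
NOT (m <-> (NOT n)) = F
c AND m = T AND T = T
(NOT (m <-> (NOT n))) AND (c AND m) = F AND T = F

F


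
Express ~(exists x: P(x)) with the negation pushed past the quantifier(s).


¬(forall x: φ) = exists x: ¬φ, and ¬(exists x: φ) = forall x: ¬φ.
Apply to the existential statement.

forall x: ~(P(x))


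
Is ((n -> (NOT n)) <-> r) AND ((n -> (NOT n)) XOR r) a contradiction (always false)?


Truth table over {n, r}:
n | r | φ
---------
F | F | F
T | F | F
F | T | F
T | T | F
Every row is false.

Yes, it is a contradiction.


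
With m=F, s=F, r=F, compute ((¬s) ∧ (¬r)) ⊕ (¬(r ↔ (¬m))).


Substitute m=F, s=F, r=F:
¬s = T
¬r = T
(¬s) ∧ (¬r) = T ∧ T = T
¬m = T
r ↔ (¬m) = F ↔ T = F
¬(r ↔ (¬m)) = T
((¬s) ∧ (¬r)) ⊕ (¬(r ↔ (¬m))) = T ⊕ T = F

F


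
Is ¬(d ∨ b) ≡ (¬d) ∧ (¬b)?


Compare truth tables:
b | d | φ | ψ
-------------
F | F | T | T
T | F | F | F
F | T | F | F
T | T | F | F
The columns φ and ψ agree on every row.

Yes, they are logically equivalent.


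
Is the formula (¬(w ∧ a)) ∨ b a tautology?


Build the truth table over {a, b, w}:
a | b | w | φ
-------------
F | F | F | T
T | F | F | T
F | T | F | T
T | T | F | T
F | F | T | T
T | F | T | F
F | T | T | T
T | T | T | T
Counterexample at row 6: with a=T, b=F, w=T, the formula is F.

No, it is not a tautology.


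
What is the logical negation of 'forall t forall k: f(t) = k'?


Negation flips each quantifier (∀↔∃) and negates the inner predicate.
¬(forall t forall k: φ) = exists t exists k: ¬φ.

exists t exists k: ~(f(t) = k)


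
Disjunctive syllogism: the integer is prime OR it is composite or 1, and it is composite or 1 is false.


Disjunctive syllogism: from (P ∨ Q) and ¬P, infer Q.
One disjunct, 'it is composite or 1', is ruled out; the other must hold.

the integer is prime


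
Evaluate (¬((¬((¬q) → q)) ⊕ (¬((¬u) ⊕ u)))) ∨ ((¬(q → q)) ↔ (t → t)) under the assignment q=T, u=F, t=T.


Substitute q=T, u=F, t=T:
… (earlier sub-steps elided)
¬u = T
(¬u) ⊕ u = T ⊕ F = T
¬((¬u) ⊕ u) = F
(¬((¬q) → q)) ⊕ (¬((¬u) ⊕ u)) = F ⊕ F = F
¬((¬((¬q) → q)) ⊕ (¬((¬u) ⊕ u))) = T
q → q = T → T = T
¬(q → q) = F
t → t = T → T = T
(¬(q → q)) ↔ (t → t) = F ↔ T = F
(¬((¬((¬q) → q)) ⊕ (¬((¬u) ⊕ u)))) ∨ ((¬(q → q)) ↔ (t → t)) = T ∨ F = T

T


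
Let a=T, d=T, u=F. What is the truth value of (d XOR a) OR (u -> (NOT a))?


Substitute a=T, d=T, u=F:
d XOR a = T XOR T = F
NOT a = F
u -> (NOT a) = F -> F = T
(d XOR a) OR (u -> (NOT a)) = F OR T = T

T


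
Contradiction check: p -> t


Truth table over {p, t}:
p | t | φ
---------
F | F | T
T | F | F
F | T | T
T | T | T
Satisfying assignment at row 1: p=F, t=F gives T.

No, it is not a contradiction.


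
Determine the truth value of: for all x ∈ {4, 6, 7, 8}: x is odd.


Evaluate the predicate on each element: 4:F, 6:F, 7:T, 8:F.
Counterexample x = 4 fails the predicate.

F


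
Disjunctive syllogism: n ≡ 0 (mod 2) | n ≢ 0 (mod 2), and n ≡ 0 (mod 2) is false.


Disjunctive syllogism: from (P ∨ Q) and ¬P, infer Q.
One disjunct, 'n ≡ 0 (mod 2)', is ruled out; the other must hold.

n ≢ 0 (mod 2)


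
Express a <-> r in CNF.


Step 1: Rewrite a ↔ r as (a → r) ∧ (r → a).
Step 2: Rewrite each implication as a disjunction.

((NOT a) OR r) AND ((NOT r) OR a)


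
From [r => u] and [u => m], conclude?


Hypothetical syllogism: from (P → Q) and (Q → R), infer (P → R).
Chain the two implications through the shared middle term 'u'.

r => m


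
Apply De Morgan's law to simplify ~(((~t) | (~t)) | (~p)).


De Morgan: the negation of a disjunction is the conjunction of the negations.
Distribute ~ across |, flipping it to &, and negate each literal.

(t & t) & p


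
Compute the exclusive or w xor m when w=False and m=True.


Exclusive or is true when exactly one operand is true.
Substitute: w=False, m=True.
False xor True evaluates to True.

True


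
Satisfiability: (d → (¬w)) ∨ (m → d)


Search for a satisfying assignment over {d, m, w}.
Try d=F, m=F, w=F: the formula evaluates to T.
A satisfying assignment exists.

Satisfiable.


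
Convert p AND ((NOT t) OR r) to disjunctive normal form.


Step 1: Distribute ∧ over ∨: p ∧ ((¬t) ∨ r) = (p ∧ (¬t)) ∨ (p ∧ r).

(p AND (NOT t)) OR (p AND r)


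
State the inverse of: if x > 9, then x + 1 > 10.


The inverse of (P → Q) is (¬P → ¬Q). It is equivalent to the converse, not to the original.
Here P = 'x > 9' and Q = 'x + 1 > 10'.

If not (x > 9), then not (x + 1 > 10).


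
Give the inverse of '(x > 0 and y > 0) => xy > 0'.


The inverse of (P → Q) is (¬P → ¬Q). It is equivalent to the converse, not to the original.
Here P = '(x > 0 and y > 0)' and Q = 'xy > 0'.

If not ((x > 0 and y > 0)), then not (xy > 0).


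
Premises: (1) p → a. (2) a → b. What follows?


Hypothetical syllogism: from (P → Q) and (Q → R), infer (P → R).
Chain the two implications through the shared middle term 'a'.

p → b


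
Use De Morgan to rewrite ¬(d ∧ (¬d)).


De Morgan: the negation of a conjunction is the disjunction of the negations.
Distribute ¬ across ∧, flipping it to ∨, and negate each literal.

(¬d) ∨ d


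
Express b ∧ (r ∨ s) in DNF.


Step 1: Distribute ∧ over ∨: b ∧ (r ∨ s) = (b ∧ r) ∨ (b ∧ s).

(b ∧ r) ∨ (b ∧ s)


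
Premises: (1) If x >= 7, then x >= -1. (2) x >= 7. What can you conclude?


Modus ponens: from (P → Q) and P, infer Q.
P = 'x >= 7' is asserted, and P → Q holds, so Q follows.

x >= -1.


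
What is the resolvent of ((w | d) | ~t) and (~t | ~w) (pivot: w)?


The clauses contain complementary literals w and ~w.
Resolution eliminates this pair and disjoins the remaining literals (merging duplicates).

(~t | d)


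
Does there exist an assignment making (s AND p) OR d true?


Search for a satisfying assignment over {d, p, s}.
Try d=T, p=F, s=F: the formula evaluates to T.
A satisfying assignment exists.

Satisfiable.


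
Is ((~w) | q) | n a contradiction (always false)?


Truth table over {n, q, w}:
n | q | w | φ
-------------
False | False | False | True
True | False | False | True
False | True | False | True
True | True | False | True
False | False | True | False
True | False | True | True
False | True | True | True
True | True | True | True
Satisfying assignment at row 1: n=False, q=False, w=False gives True.

No, it is not a contradiction.


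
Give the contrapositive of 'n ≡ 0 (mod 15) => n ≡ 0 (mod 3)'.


The contrapositive of (P → Q) is (¬Q → ¬P); it is logically equivalent to the original.
Here P = 'n ≡ 0 (mod 15)' and Q = 'n ≡ 0 (mod 3)'.

If not (n ≡ 0 (mod 3)), then not (n ≡ 0 (mod 15)).


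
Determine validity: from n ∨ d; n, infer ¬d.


This is affirming a disjunct (fallacy). There exist truth assignments where the premises are all true but the conclusion is false.

Invalid.


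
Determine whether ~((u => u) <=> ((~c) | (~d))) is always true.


Build the truth table over {c, d, u}:
c | d | u | φ
-------------
False | False | False | False
True | False | False | False
False | True | False | False
True | True | False | True
False | False | True | False
True | False | True | False
False | True | True | False
True | True | True | True
Counterexample at row 1: with c=False, d=False, u=False, the formula is False.

No, it is not a tautology.


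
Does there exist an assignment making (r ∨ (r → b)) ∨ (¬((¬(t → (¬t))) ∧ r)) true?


Search for a satisfying assignment over {b, r, t}.
Try b=F, r=F, t=F: the formula evaluates to T.
A satisfying assignment exists.

Satisfiable.


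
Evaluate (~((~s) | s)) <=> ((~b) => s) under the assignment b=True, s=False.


Substitute b=True, s=False:
~s = True
(~s) | s = True | False = True
~((~s) | s) = False
~b = False
(~b) => s = False => False = True
(~((~s) | s)) <=> ((~b) => s) = False <=> True = False

False


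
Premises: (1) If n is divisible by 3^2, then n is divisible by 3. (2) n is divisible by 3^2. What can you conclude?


Modus ponens: from (P → Q) and P, infer Q.
P = 'n is divisible by 3^2' is asserted, and P → Q holds, so Q follows.

n is divisible by 3.


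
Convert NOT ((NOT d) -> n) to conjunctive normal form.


Step 1: Rewrite (¬d) → n as ¬(¬d) ∨ n.
Step 2: Negate: ¬(¬(¬d) ∨ n) = (¬d) ∧ ¬n (De Morgan + double negation).

(NOT d) AND (NOT n)


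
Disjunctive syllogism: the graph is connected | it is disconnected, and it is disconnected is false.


Disjunctive syllogism: from (P ∨ Q) and ¬P, infer Q.
One disjunct, 'it is disconnected', is ruled out; the other must hold.

the graph is connected


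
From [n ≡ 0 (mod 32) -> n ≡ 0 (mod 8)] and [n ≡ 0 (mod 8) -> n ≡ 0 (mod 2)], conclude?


Hypothetical syllogism: from (P → Q) and (Q → R), infer (P → R).
Chain the two implications through the shared middle term 'n ≡ 0 (mod 8)'.

n ≡ 0 (mod 32) -> n ≡ 0 (mod 2)


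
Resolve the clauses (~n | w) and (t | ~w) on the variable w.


The clauses contain complementary literals w and ~w.
Resolution eliminates this pair and disjoins the remaining literals (merging duplicates).

(~n | t)


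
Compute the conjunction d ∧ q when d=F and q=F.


Conjunction is true only when both operands are true.
Substitute: d=F, q=F.
F ∧ F evaluates to F.

F


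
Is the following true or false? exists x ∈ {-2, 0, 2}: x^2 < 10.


Evaluate the predicate on each element: -2:True, 0:True, 2:True.
Witness x = -2 satisfies the predicate.

True


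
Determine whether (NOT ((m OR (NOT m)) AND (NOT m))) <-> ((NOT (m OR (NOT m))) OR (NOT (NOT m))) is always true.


Build the truth table over {m}:
m | φ
-----
F | T
T | T
Every row evaluates to true.

Yes, it is a tautology.


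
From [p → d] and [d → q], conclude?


Hypothetical syllogism: from (P → Q) and (Q → R), infer (P → R).
Chain the two implications through the shared middle term 'd'.

p → q


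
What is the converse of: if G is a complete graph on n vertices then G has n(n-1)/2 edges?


The converse of (P → Q) is (Q → P). It is not in general equivalent to the original.
Here P = 'G is a complete graph on n vertices' and Q = 'G has n(n-1)/2 edges'.

If G has n(n-1)/2 edges, then G is a complete graph on n vertices.


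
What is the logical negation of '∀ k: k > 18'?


¬(∀ x: φ) = ∃ x: ¬φ, and ¬(∃ x: φ) = ∀ x: ¬φ.
Apply to the universal statement.

∃ k: ¬(k > 18)


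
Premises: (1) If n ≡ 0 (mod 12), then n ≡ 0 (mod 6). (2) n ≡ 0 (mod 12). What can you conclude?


Modus ponens: from (P → Q) and P, infer Q.
P = 'n ≡ 0 (mod 12)' is asserted, and P → Q holds, so Q follows.

n ≡ 0 (mod 6).
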